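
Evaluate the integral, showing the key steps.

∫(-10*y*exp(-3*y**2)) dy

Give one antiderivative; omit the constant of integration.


Step 1. Substitute u = y**2, turning ∫(-10*y*exp(-3*y**2)) dy into ∫(-5*exp(-3*u)) du: now ∫(-5*exp(-3*u)) du.
Step 2. Evaluate the standard form: now 5*exp(-3*u)/3.
Step 3. Substitute back u = y**2: now 5*exp(-3*y**2)/3.
Answer: 5*exp(-3*y**2)/3.


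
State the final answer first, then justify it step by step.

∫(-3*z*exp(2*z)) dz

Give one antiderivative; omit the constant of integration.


The answer is -3*z*exp(2*z)/2 + 3*exp(2*z)/4.
Step 1. Integrate ∫(-3*z*exp(2*z)) dz by parts with u = z, dv = (-3*exp(2*z)) dz, so v = -3*exp(2*z)/2: now -3*z*exp(2*z)/2 + ∫(3*exp(2*z)/2) dz.
Step 2. Evaluate the standard form: now -3*z*exp(2*z)/2 + 3*exp(2*z)/4.
Answer: -3*z*exp(2*z)/2 + 3*exp(2*z)/4.


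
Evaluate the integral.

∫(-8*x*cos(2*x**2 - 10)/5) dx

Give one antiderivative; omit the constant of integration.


Answer: -2*sin(2*x**2 - 10)/5.


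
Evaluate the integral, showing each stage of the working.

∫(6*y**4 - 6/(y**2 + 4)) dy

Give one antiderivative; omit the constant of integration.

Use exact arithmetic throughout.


Step 1. Rewrite: now ∫(6*y**4) dy + ∫(-6/(y**2 + 4)) dy.
Step 2. Evaluate the standard form: now -3*atan(y/2) + ∫(6*y**4) dy.
Step 3. Evaluate the standard form: now 6*y**5/5 - 3*atan(y/2).
Answer: 6*y**5/5 - 3*atan(y/2).


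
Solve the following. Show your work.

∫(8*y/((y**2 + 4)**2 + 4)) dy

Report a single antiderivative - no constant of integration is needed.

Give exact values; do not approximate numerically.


Step 1. Substitute u = y**2 + 4, turning ∫(8*y/((y**2 + 4)**2 + 4)) dy into ∫(4/(u**2 + 4)) du: now ∫(4/(u**2 + 4)) du.
Step 2. Evaluate the standard form: now 2*atan(u/2).
Step 3. Substitute back u = y**2 + 4: now 2*atan(y**2/2 + 2).
Answer: 2*atan(y**2/2 + 2).


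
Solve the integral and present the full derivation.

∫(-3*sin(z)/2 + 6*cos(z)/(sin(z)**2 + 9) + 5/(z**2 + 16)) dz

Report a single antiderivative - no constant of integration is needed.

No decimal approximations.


Step 1. Rewrite: now ∫(6*cos(z)/(sin(z)**2 + 9)) dz + ∫(5/(z**2 + 16)) dz + ∫(-3*sin(z)/2) dz.
Step 2. Evaluate the standard form: now 3*cos(z)/2 + ∫(6*cos(z)/(sin(z)**2 + 9)) dz + ∫(5/(z**2 + 16)) dz.
Step 3. Evaluate the standard form: now 3*cos(z)/2 + 5*atan(z/4)/4 + ∫(6*cos(z)/(sin(z)**2 + 9)) dz.
Step 4. Substitute u = sin(z), turning ∫(6*cos(z)/(sin(z)**2 + 9)) dz into ∫(6/(u**2 + 9)) du: now 3*cos(z)/2 + 5*atan(z/4)/4 + ∫(6/(u**2 + 9)) du.
Step 5. Evaluate the standard form: now 3*cos(z)/2 + 2*atan(u/3) + 5*atan(z/4)/4.
Step 6. Substitute back u = sin(z): now 3*cos(z)/2 + 5*atan(z/4)/4 + 2*atan(sin(z)/3).
Answer: 3*cos(z)/2 + 5*atan(z/4)/4 + 2*atan(sin(z)/3).


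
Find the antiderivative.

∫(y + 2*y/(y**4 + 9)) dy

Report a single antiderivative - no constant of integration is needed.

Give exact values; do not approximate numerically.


Answer: y**2/2 + atan(y**2/3)/3.


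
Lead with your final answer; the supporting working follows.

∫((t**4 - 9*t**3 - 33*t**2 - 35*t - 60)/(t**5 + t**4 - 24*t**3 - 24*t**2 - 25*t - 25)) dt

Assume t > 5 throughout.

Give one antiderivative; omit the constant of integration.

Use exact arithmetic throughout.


The answer is -log(t - 5) + log(t + 1) + log(t + 5) + atan(t).
Step 1. Decompose ∫((t**4 - 9*t**3 - 33*t**2 - 35*t - 60)/(t**5 + t**4 - 24*t**3 - 24*t**2 - 25*t - 25)) dt by partial fractions, (t**4 - 9*t**3 - 33*t**2 - 35*t - 60)/(t**5 + t**4 - 24*t**3 - 24*t**2 - 25*t - 25) = 1/(t**2 + 1) + 1/(t + 5) + 1/(t + 1) - 1/(t - 5): now ∫(-1/(t - 5)) dt + ∫(1/(t + 1)) dt + ∫(1/(t + 5)) dt + ∫(1/(t**2 + 1)) dt.
Step 2. Evaluate the standard form [assuming t > -1]: now log(t + 1) + ∫(-1/(t - 5)) dt + ∫(1/(t + 5)) dt + ∫(1/(t**2 + 1)) dt.
Step 3. Evaluate the standard form [assuming t > 5]: now -log(t - 5) + log(t + 1) + ∫(1/(t + 5)) dt + ∫(1/(t**2 + 1)) dt.
Step 4. Evaluate the standard form [assuming t > -5]: now -log(t - 5) + log(t + 1) + log(t + 5) + ∫(1/(t**2 + 1)) dt.
Step 5. Evaluate the standard form: now -log(t - 5) + log(t + 1) + log(t + 5) + atan(t).
Answer: -log(t - 5) + log(t + 1) + log(t + 5) + atan(t).


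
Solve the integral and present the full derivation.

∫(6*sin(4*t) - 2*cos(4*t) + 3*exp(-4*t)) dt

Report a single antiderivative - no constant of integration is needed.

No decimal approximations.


Step 1. Rewrite: now ∫(3*exp(-4*t)) dt + ∫(6*sin(4*t)) dt + ∫(-2*cos(4*t)) dt.
Step 2. Evaluate the standard form: now -sin(4*t)/2 + ∫(3*exp(-4*t)) dt + ∫(6*sin(4*t)) dt.
Step 3. Evaluate the standard form: now -sin(4*t)/2 + ∫(6*sin(4*t)) dt - 3*exp(-4*t)/4.
Step 4. Evaluate the standard form: now -sin(4*t)/2 - 3*cos(4*t)/2 - 3*exp(-4*t)/4.
Answer: -sin(4*t)/2 - 3*cos(4*t)/2 - 3*exp(-4*t)/4.


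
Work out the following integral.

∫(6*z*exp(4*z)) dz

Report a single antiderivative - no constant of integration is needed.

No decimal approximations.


Answer: 3*z*exp(4*z)/2 - 3*exp(4*z)/8.


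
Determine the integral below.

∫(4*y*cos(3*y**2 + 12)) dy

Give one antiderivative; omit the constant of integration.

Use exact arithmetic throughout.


Answer: 2*sin(3*y**2 + 12)/3.


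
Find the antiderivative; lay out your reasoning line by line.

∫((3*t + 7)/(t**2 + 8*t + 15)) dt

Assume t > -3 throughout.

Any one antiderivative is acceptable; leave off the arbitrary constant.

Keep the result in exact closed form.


Step 1. Decompose ∫((3*t + 7)/(t**2 + 8*t + 15)) dt by partial fractions, (3*t + 7)/(t**2 + 8*t + 15) = 4/(t + 5) - 1/(t + 3): now ∫(-1/(t + 3)) dt + ∫(4/(t + 5)) dt.
Step 2. Evaluate the standard form [assuming t > -5]: now 4*log(t + 5) + ∫(-1/(t + 3)) dt.
Step 3. Evaluate the standard form [assuming t > -3]: now -log(t + 3) + 4*log(t + 5).
Answer: -log(t + 3) + 4*log(t + 5).


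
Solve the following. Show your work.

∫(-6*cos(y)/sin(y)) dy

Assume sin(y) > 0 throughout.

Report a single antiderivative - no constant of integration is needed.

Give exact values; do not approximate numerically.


Step 1. Substitute u = sin(y), turning ∫(-6*cos(y)/sin(y)) dy into ∫(-6/u) du: now ∫(-6/u) du.
Step 2. Evaluate the standard form [assuming u > 0]: now -6*log(u).
Step 3. Substitute back u = sin(y): now -6*log(sin(y)).
Answer: -6*log(sin(y)).


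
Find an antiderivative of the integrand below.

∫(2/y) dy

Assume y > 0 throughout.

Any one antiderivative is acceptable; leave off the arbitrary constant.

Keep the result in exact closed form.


Answer: 2*log(y).


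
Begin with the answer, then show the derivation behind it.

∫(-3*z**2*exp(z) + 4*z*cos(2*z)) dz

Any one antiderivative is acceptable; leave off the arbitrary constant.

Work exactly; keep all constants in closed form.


The answer is -3*z**2*exp(z) + 6*z*exp(z) + 2*z*sin(2*z) - 6*exp(z) + cos(2*z).
Step 1. Rewrite: now ∫(4*z*cos(2*z)) dz + ∫(-3*z**2*exp(z)) dz.
Step 2. Integrate ∫(4*z*cos(2*z)) dz by parts with u = z, dv = (4*cos(2*z)) dz, so v = 2*sin(2*z): now 2*z*sin(2*z) + ∫(-3*z**2*exp(z)) dz + ∫(-2*sin(2*z)) dz.
Step 3. Evaluate the standard form: now 2*z*sin(2*z) + cos(2*z) + ∫(-3*z**2*exp(z)) dz.
Step 4. Integrate ∫(-3*z**2*exp(z)) dz by parts with u = z**2, dv = (-3*exp(z)) dz, so v = -3*exp(z): now -3*z**2*exp(z) + 2*z*sin(2*z) + cos(2*z) + ∫(6*z*exp(z)) dz.
Step 5. Integrate ∫(6*z*exp(z)) dz by parts with u = z, dv = (6*exp(z)) dz, so v = 6*exp(z): now -3*z**2*exp(z) + 6*z*exp(z) + 2*z*sin(2*z) + cos(2*z) + ∫(-6*exp(z)) dz.
Step 6. Evaluate the standard form: now -3*z**2*exp(z) + 6*z*exp(z) + 2*z*sin(2*z) - 6*exp(z) + cos(2*z).
Answer: -3*z**2*exp(z) + 6*z*exp(z) + 2*z*sin(2*z) - 6*exp(z) + cos(2*z).


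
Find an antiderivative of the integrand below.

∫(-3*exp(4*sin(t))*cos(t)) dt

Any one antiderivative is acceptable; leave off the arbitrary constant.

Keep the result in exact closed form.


Answer: -3*exp(4*sin(t))/4.


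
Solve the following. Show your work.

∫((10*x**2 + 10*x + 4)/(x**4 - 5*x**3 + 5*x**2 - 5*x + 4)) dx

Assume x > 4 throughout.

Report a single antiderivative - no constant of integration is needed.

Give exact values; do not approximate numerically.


Step 1. Decompose ∫((10*x**2 + 10*x + 4)/(x**4 - 5*x**3 + 5*x**2 - 5*x + 4)) dx by partial fractions, (10*x**2 + 10*x + 4)/(x**4 - 5*x**3 + 5*x**2 - 5*x + 4) = -2/(x**2 + 1) - 4/(x - 1) + 4/(x - 4): now ∫(4/(x - 4)) dx + ∫(-4/(x - 1)) dx + ∫(-2/(x**2 + 1)) dx.
Step 2. Evaluate the standard form [assuming x > 4]: now 4*log(x - 4) + ∫(-4/(x - 1)) dx + ∫(-2/(x**2 + 1)) dx.
Step 3. Evaluate the standard form [assuming x > 1]: now 4*log(x - 4) - 4*log(x - 1) + ∫(-2/(x**2 + 1)) dx.
Step 4. Evaluate the standard form: now 4*log(x - 4) - 4*log(x - 1) - 2*atan(x).
Answer: 4*log(x - 4) - 4*log(x - 1) - 2*atan(x).


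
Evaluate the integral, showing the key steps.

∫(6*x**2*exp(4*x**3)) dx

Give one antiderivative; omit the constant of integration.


Step 1. Substitute u = x**3, turning ∫(6*x**2*exp(4*x**3)) dx into ∫(2*exp(4*u)) du: now ∫(2*exp(4*u)) du.
Step 2. Evaluate the standard form: now exp(4*u)/2.
Step 3. Substitute back u = x**3: now exp(4*x**3)/2.
Answer: exp(4*x**3)/2.


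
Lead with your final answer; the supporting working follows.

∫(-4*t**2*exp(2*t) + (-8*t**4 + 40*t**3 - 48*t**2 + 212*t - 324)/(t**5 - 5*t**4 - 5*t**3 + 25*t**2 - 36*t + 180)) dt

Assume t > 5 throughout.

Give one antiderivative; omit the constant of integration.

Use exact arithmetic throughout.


The answer is -2*t**2*exp(2*t) + 2*t*exp(2*t) - exp(2*t) - log(t - 5) - 2*log(t - 3) - 5*log(t + 3) - 2*atan(t/2).
Step 1. Rewrite: now ∫(-4*t**2*exp(2*t)) dt + ∫((-8*t**4 + 40*t**3 - 48*t**2 + 212*t - 324)/(t**5 - 5*t**4 - 5*t**3 + 25*t**2 - 36*t + 180)) dt.
Step 2. Decompose ∫((-8*t**4 + 40*t**3 - 48*t**2 + 212*t - 324)/(t**5 - 5*t**4 - 5*t**3 + 25*t**2 - 36*t + 180)) dt by partial fractions, (-8*t**4 + 40*t**3 - 48*t**2 + 212*t - 324)/(t**5 - 5*t**4 - 5*t**3 + 25*t**2 - 36*t + 180) = -4/(t**2 + 4) - 5/(t + 3) - 2/(t - 3) - 1/(t - 5): now ∫(-4*t**2*exp(2*t)) dt + ∫(-1/(t - 5)) dt + ∫(-2/(t - 3)) dt + ∫(-5/(t + 3)) dt + ∫(-4/(t**2 + 4)) dt.
Step 3. Evaluate the standard form [assuming t > 3]: now -2*log(t - 3) + ∫(-4*t**2*exp(2*t)) dt + ∫(-1/(t - 5)) dt + ∫(-5/(t + 3)) dt + ∫(-4/(t**2 + 4)) dt.
Step 4. Evaluate the standard form [assuming t > 5]: now -log(t - 5) - 2*log(t - 3) + ∫(-4*t**2*exp(2*t)) dt + ∫(-5/(t + 3)) dt + ∫(-4/(t**2 + 4)) dt.
Step 5. Evaluate the standard form [assuming t > -3]: now -log(t - 5) - 2*log(t - 3) - 5*log(t + 3) + ∫(-4*t**2*exp(2*t)) dt + ∫(-4/(t**2 + 4)) dt.
Step 6. Evaluate the standard form: now -log(t - 5) - 2*log(t - 3) - 5*log(t + 3) - 2*atan(t/2) + ∫(-4*t**2*exp(2*t)) dt.
Step 7. Integrate ∫(-4*t**2*exp(2*t)) dt by parts with u = t**2, dv = (-4*exp(2*t)) dt, so v = -2*exp(2*t): now -2*t**2*exp(2*t) - log(t - 5) - 2*log(t - 3) - 5*log(t + 3) - 2*atan(t/2) + ∫(4*t*exp(2*t)) dt.
Step 8. Integrate ∫(4*t*exp(2*t)) dt by parts with u = t, dv = (4*exp(2*t)) dt, so v = 2*exp(2*t): now -2*t**2*exp(2*t) + 2*t*exp(2*t) - log(t - 5) - 2*log(t - 3) - 5*log(t + 3) - 2*atan(t/2) + ∫(-2*exp(2*t)) dt.
Step 9. Evaluate the standard form: now -2*t**2*exp(2*t) + 2*t*exp(2*t) - exp(2*t) - log(t - 5) - 2*log(t - 3) - 5*log(t + 3) - 2*atan(t/2).
Answer: -2*t**2*exp(2*t) + 2*t*exp(2*t) - exp(2*t) - log(t - 5) - 2*log(t - 3) - 5*log(t + 3) - 2*atan(t/2).


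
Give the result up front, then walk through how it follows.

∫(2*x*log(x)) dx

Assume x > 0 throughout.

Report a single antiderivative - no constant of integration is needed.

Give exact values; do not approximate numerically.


The answer is x**2*log(x) - x**2/2.
Step 1. Integrate ∫(2*x*log(x)) dx by parts with u = log(x), dv = (2*x) dx, so v = x**2 [assuming x > 0]: now x**2*log(x) + ∫(-x) dx.
Step 2. Evaluate the standard form: now x**2*log(x) - x**2/2.
Answer: x**2*log(x) - x**2/2.


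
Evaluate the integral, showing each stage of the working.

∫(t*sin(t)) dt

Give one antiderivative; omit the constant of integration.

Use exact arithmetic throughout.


Step 1. Integrate ∫(t*sin(t)) dt by parts with u = t, dv = (sin(t)) dt, so v = -cos(t): now -t*cos(t) + ∫(cos(t)) dt.
Step 2. Evaluate the standard form: now -t*cos(t) + sin(t).
Answer: -t*cos(t) + sin(t).


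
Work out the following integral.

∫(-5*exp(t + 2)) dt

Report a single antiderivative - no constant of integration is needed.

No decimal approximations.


Answer: -5*exp(t + 2).


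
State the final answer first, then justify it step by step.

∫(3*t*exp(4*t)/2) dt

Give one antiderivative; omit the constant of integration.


The answer is 3*t*exp(4*t)/8 - 3*exp(4*t)/32.
Step 1. Integrate ∫(3*t*exp(4*t)/2) dt by parts with u = t, dv = (3*exp(4*t)/2) dt, so v = 3*exp(4*t)/8: now 3*t*exp(4*t)/8 + ∫(-3*exp(4*t)/8) dt.
Step 2. Evaluate the standard form: now 3*t*exp(4*t)/8 - 3*exp(4*t)/32.
Answer: 3*t*exp(4*t)/8 - 3*exp(4*t)/32.


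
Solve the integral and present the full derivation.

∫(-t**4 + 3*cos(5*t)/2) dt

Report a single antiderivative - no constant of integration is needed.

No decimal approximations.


Step 1. Rewrite: now ∫(-t**4) dt + ∫(3*cos(5*t)/2) dt.
Step 2. Evaluate the standard form: now -t**5/5 + ∫(3*cos(5*t)/2) dt.
Step 3. Evaluate the standard form: now -t**5/5 + 3*sin(5*t)/10.
Answer: -t**5/5 + 3*sin(5*t)/10.


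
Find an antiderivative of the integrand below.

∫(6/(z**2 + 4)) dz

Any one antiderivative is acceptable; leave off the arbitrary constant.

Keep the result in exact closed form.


Answer: 3*atan(z/2).


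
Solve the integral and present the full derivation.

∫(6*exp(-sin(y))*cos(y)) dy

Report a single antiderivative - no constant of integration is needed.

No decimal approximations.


Step 1. Substitute u = sin(y), turning ∫(6*exp(-sin(y))*cos(y)) dy into ∫(6*exp(-u)) du: now ∫(6*exp(-u)) du.
Step 2. Evaluate the standard form: now -6*exp(-u).
Step 3. Substitute back u = sin(y): now -6*exp(-sin(y)).
Answer: -6*exp(-sin(y)).


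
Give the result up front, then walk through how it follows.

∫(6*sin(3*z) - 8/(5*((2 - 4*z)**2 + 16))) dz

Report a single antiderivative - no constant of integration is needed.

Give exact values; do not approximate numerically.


The answer is -2*cos(3*z) - atan(z - 1/2)/10.
Step 1. Rewrite: now ∫(-8/(5*((2 - 4*z)**2 + 16))) dz + ∫(6*sin(3*z)) dz.
Step 2. Evaluate the standard form: now -2*cos(3*z) + ∫(-8/(5*((2 - 4*z)**2 + 16))) dz.
Step 3. Substitute u = 2 - 4*z, turning ∫(-8/(5*((2 - 4*z)**2 + 16))) dz into ∫(2/(5*(u**2 + 16))) du: now -2*cos(3*z) + ∫(2/(5*(u**2 + 16))) du.
Step 4. Evaluate the standard form: now -2*cos(3*z) + atan(u/4)/10.
Step 5. Substitute back u = 2 - 4*z: now -2*cos(3*z) - atan(z - 1/2)/10.
Answer: -2*cos(3*z) - atan(z - 1/2)/10.


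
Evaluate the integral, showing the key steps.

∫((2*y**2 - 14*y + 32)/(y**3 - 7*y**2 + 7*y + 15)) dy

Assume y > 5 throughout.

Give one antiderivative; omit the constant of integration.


Step 1. Decompose ∫((2*y**2 - 14*y + 32)/(y**3 - 7*y**2 + 7*y + 15)) dy by partial fractions, (2*y**2 - 14*y + 32)/(y**3 - 7*y**2 + 7*y + 15) = 2/(y + 1) - 1/(y - 3) + 1/(y - 5): now ∫(1/(y - 5)) dy + ∫(-1/(y - 3)) dy + ∫(2/(y + 1)) dy.
Step 2. Evaluate the standard form [assuming y > -1]: now 2*log(y + 1) + ∫(1/(y - 5)) dy + ∫(-1/(y - 3)) dy.
Step 3. Evaluate the standard form [assuming y > 3]: now -log(y - 3) + 2*log(y + 1) + ∫(1/(y - 5)) dy.
Step 4. Evaluate the standard form [assuming y > 5]: now log(y - 5) - log(y - 3) + 2*log(y + 1).
Answer: log(y - 5) - log(y - 3) + 2*log(y + 1).


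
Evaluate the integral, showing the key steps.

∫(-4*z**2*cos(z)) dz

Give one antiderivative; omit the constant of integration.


Step 1. Integrate ∫(-4*z**2*cos(z)) dz by parts with u = z**2, dv = (-4*cos(z)) dz, so v = -4*sin(z): now -4*z**2*sin(z) + ∫(8*z*sin(z)) dz.
Step 2. Integrate ∫(8*z*sin(z)) dz by parts with u = z, dv = (8*sin(z)) dz, so v = -8*cos(z): now -4*z**2*sin(z) - 8*z*cos(z) + ∫(8*cos(z)) dz.
Step 3. Evaluate the standard form: now -4*z**2*sin(z) - 8*z*cos(z) + 8*sin(z).
Answer: -4*z**2*sin(z) - 8*z*cos(z) + 8*sin(z).


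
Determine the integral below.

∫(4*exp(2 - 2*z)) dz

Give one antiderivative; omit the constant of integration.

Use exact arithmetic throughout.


Answer: -2*exp(2 - 2*z).


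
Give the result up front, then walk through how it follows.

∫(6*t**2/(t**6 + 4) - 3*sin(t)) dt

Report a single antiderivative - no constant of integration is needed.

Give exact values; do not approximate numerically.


The answer is 3*cos(t) + atan(t**3/2).
Step 1. Rewrite: now ∫(6*t**2/(t**6 + 4)) dt + ∫(-3*sin(t)) dt.
Step 2. Substitute u = t**3, turning ∫(6*t**2/(t**6 + 4)) dt into ∫(2/(u**2 + 4)) du: now ∫(2/(u**2 + 4)) du + ∫(-3*sin(t)) dt.
Step 3. Evaluate the standard form: now atan(u/2) + ∫(-3*sin(t)) dt.
Step 4. Substitute back u = t**3: now atan(t**3/2) + ∫(-3*sin(t)) dt.
Step 5. Evaluate the standard form: now 3*cos(t) + atan(t**3/2).
Answer: 3*cos(t) + atan(t**3/2).


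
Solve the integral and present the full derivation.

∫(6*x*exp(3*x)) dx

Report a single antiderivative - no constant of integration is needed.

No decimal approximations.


Step 1. Integrate ∫(6*x*exp(3*x)) dx by parts with u = x, dv = (6*exp(3*x)) dx, so v = 2*exp(3*x): now 2*x*exp(3*x) + ∫(-2*exp(3*x)) dx.
Step 2. Evaluate the standard form: now 2*x*exp(3*x) - 2*exp(3*x)/3.
Answer: 2*x*exp(3*x) - 2*exp(3*x)/3.


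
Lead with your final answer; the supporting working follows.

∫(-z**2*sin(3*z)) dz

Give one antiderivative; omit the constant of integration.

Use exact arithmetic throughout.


The answer is z**2*cos(3*z)/3 - 2*z*sin(3*z)/9 - 2*cos(3*z)/27.
Step 1. Integrate ∫(-z**2*sin(3*z)) dz by parts with u = z**2, dv = (-sin(3*z)) dz, so v = cos(3*z)/3: now z**2*cos(3*z)/3 + ∫(-2*z*cos(3*z)/3) dz.
Step 2. Integrate ∫(-2*z*cos(3*z)/3) dz by parts with u = z, dv = (-2*cos(3*z)/3) dz, so v = -2*sin(3*z)/9: now z**2*cos(3*z)/3 - 2*z*sin(3*z)/9 + ∫(2*sin(3*z)/9) dz.
Step 3. Evaluate the standard form: now z**2*cos(3*z)/3 - 2*z*sin(3*z)/9 - 2*cos(3*z)/27.
Answer: z**2*cos(3*z)/3 - 2*z*sin(3*z)/9 - 2*cos(3*z)/27.


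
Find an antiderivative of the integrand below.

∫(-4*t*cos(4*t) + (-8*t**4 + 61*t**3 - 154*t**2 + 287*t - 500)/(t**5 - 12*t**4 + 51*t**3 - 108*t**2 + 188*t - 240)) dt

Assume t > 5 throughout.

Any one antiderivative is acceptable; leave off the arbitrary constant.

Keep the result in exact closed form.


Answer: -t*sin(4*t) - 5*log(t - 5) - 2*log(t - 4) - log(t - 3) - cos(4*t)/4 + atan(t/2)/2.


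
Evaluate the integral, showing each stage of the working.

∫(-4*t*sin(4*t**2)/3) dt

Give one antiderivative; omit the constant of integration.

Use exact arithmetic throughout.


Step 1. Substitute u = t**2, turning ∫(-4*t*sin(4*t**2)/3) dt into ∫(-2*sin(4*u)/3) du: now ∫(-2*sin(4*u)/3) du.
Step 2. Evaluate the standard form: now cos(4*u)/6.
Step 3. Substitute back u = t**2: now cos(4*t**2)/6.
Answer: cos(4*t**2)/6.


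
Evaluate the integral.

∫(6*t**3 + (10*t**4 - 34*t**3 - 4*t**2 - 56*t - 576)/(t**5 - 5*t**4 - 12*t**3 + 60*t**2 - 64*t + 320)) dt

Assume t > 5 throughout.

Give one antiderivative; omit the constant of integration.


Answer: 3*t**4/2 + 4*log(t - 5) + 3*log(t - 4) + 3*log(t + 4) - 2*atan(t/2).


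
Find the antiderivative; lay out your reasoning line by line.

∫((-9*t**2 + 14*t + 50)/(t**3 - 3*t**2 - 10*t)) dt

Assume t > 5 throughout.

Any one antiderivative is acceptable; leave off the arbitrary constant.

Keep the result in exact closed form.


Step 1. Decompose ∫((-9*t**2 + 14*t + 50)/(t**3 - 3*t**2 - 10*t)) dt by partial fractions, (-9*t**2 + 14*t + 50)/(t**3 - 3*t**2 - 10*t) = -1/(t + 2) - 3/(t - 5) - 5/t: now ∫(-5/t) dt + ∫(-3/(t - 5)) dt + ∫(-1/(t + 2)) dt.
Step 2. Evaluate the standard form [assuming t > -2]: now -log(t + 2) + ∫(-5/t) dt + ∫(-3/(t - 5)) dt.
Step 3. Evaluate the standard form [assuming t > 5]: now -3*log(t - 5) - log(t + 2) + ∫(-5/t) dt.
Step 4. Evaluate the standard form [assuming t > 0]: now -5*log(t) - 3*log(t - 5) - log(t + 2).
Answer: -5*log(t) - 3*log(t - 5) - log(t + 2).


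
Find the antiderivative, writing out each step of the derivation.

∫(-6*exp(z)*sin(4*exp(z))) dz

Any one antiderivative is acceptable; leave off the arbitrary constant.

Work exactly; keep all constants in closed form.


Step 1. Substitute u = exp(z), turning ∫(-6*exp(z)*sin(4*exp(z))) dz into ∫(-6*sin(4*u)) du: now ∫(-6*sin(4*u)) du.
Step 2. Evaluate the standard form: now 3*cos(4*u)/2.
Step 3. Substitute back u = exp(z): now 3*cos(4*exp(z))/2.
Answer: 3*cos(4*exp(z))/2.


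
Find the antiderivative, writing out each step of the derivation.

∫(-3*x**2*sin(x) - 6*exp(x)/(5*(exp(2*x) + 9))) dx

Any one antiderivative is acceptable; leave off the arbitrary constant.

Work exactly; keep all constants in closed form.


Step 1. Rewrite: now ∫(-3*x**2*sin(x)) dx + ∫(-6*exp(x)/(5*(exp(2*x) + 9))) dx.
Step 2. Substitute u = exp(x), turning ∫(-6*exp(x)/(5*(exp(2*x) + 9))) dx into ∫(-6/(5*(u**2 + 9))) du: now ∫(-3*x**2*sin(x)) dx + ∫(-6/(5*(u**2 + 9))) du.
Step 3. Evaluate the standard form: now -2*atan(u/3)/5 + ∫(-3*x**2*sin(x)) dx.
Step 4. Substitute back u = exp(x): now -2*atan(exp(x)/3)/5 + ∫(-3*x**2*sin(x)) dx.
Step 5. Integrate ∫(-3*x**2*sin(x)) dx by parts with u = x**2, dv = (-3*sin(x)) dx, so v = 3*cos(x): now 3*x**2*cos(x) - 2*atan(exp(x)/3)/5 + ∫(-6*x*cos(x)) dx.
Step 6. Integrate ∫(-6*x*cos(x)) dx by parts with u = x, dv = (-6*cos(x)) dx, so v = -6*sin(x): now 3*x**2*cos(x) - 6*x*sin(x) - 2*atan(exp(x)/3)/5 + ∫(6*sin(x)) dx.
Step 7. Evaluate the standard form: now 3*x**2*cos(x) - 6*x*sin(x) - 6*cos(x) - 2*atan(exp(x)/3)/5.
Answer: 3*x**2*cos(x) - 6*x*sin(x) - 6*cos(x) - 2*atan(exp(x)/3)/5.


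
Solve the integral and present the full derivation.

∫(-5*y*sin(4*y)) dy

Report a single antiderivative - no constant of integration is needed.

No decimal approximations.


Step 1. Integrate ∫(-5*y*sin(4*y)) dy by parts with u = y, dv = (-5*sin(4*y)) dy, so v = 5*cos(4*y)/4: now 5*y*cos(4*y)/4 + ∫(-5*cos(4*y)/4) dy.
Step 2. Evaluate the standard form: now 5*y*cos(4*y)/4 - 5*sin(4*y)/16.
Answer: 5*y*cos(4*y)/4 - 5*sin(4*y)/16.


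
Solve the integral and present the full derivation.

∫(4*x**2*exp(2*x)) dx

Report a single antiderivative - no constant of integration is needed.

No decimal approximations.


Step 1. Integrate ∫(4*x**2*exp(2*x)) dx by parts with u = x**2, dv = (4*exp(2*x)) dx, so v = 2*exp(2*x): now 2*x**2*exp(2*x) + ∫(-4*x*exp(2*x)) dx.
Step 2. Integrate ∫(-4*x*exp(2*x)) dx by parts with u = x, dv = (-4*exp(2*x)) dx, so v = -2*exp(2*x): now 2*x**2*exp(2*x) - 2*x*exp(2*x) + ∫(2*exp(2*x)) dx.
Step 3. Evaluate the standard form: now 2*x**2*exp(2*x) - 2*x*exp(2*x) + exp(2*x).
Answer: 2*x**2*exp(2*x) - 2*x*exp(2*x) + exp(2*x).


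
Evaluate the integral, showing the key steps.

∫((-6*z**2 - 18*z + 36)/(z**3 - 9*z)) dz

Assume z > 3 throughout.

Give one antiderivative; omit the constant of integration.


Step 1. Decompose ∫((-6*z**2 - 18*z + 36)/(z**3 - 9*z)) dz by partial fractions, (-6*z**2 - 18*z + 36)/(z**3 - 9*z) = 2/(z + 3) - 4/(z - 3) - 4/z: now ∫(-4/z) dz + ∫(-4/(z - 3)) dz + ∫(2/(z + 3)) dz.
Step 2. Evaluate the standard form [assuming z > 0]: now -4*log(z) + ∫(-4/(z - 3)) dz + ∫(2/(z + 3)) dz.
Step 3. Evaluate the standard form [assuming z > 3]: now -4*log(z) - 4*log(z - 3) + ∫(2/(z + 3)) dz.
Step 4. Evaluate the standard form [assuming z > -3]: now -4*log(z) - 4*log(z - 3) + 2*log(z + 3).
Answer: -4*log(z) - 4*log(z - 3) + 2*log(z + 3).


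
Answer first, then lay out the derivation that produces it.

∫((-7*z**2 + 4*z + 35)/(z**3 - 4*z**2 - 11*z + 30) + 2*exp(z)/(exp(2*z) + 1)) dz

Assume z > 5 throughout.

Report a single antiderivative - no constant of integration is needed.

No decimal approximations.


The answer is -5*log(z - 5) - log(z - 2) - log(z + 3) + 2*atan(exp(z)).
Step 1. Rewrite: now ∫(2*exp(z)/(exp(2*z) + 1)) dz + ∫((-7*z**2 + 4*z + 35)/(z**3 - 4*z**2 - 11*z + 30)) dz.
Step 2. Substitute u = exp(z), turning ∫(2*exp(z)/(exp(2*z) + 1)) dz into ∫(2/(u**2 + 1)) du: now ∫((-7*z**2 + 4*z + 35)/(z**3 - 4*z**2 - 11*z + 30)) dz + ∫(2/(u**2 + 1)) du.
Step 3. Evaluate the standard form: now 2*atan(u) + ∫((-7*z**2 + 4*z + 35)/(z**3 - 4*z**2 - 11*z + 30)) dz.
Step 4. Substitute back u = exp(z): now 2*atan(exp(z)) + ∫((-7*z**2 + 4*z + 35)/(z**3 - 4*z**2 - 11*z + 30)) dz.
Step 5. Decompose ∫((-7*z**2 + 4*z + 35)/(z**3 - 4*z**2 - 11*z + 30)) dz by partial fractions, (-7*z**2 + 4*z + 35)/(z**3 - 4*z**2 - 11*z + 30) = -1/(z + 3) - 1/(z - 2) - 5/(z - 5): now 2*atan(exp(z)) + ∫(-5/(z - 5)) dz + ∫(-1/(z - 2)) dz + ∫(-1/(z + 3)) dz.
Step 6. Evaluate the standard form [assuming z > -3]: now -log(z + 3) + 2*atan(exp(z)) + ∫(-5/(z - 5)) dz + ∫(-1/(z - 2)) dz.
Step 7. Evaluate the standard form [assuming z > 2]: now -log(z - 2) - log(z + 3) + 2*atan(exp(z)) + ∫(-5/(z - 5)) dz.
Step 8. Evaluate the standard form [assuming z > 5]: now -5*log(z - 5) - log(z - 2) - log(z + 3) + 2*atan(exp(z)).
Answer: -5*log(z - 5) - log(z - 2) - log(z + 3) + 2*atan(exp(z)).


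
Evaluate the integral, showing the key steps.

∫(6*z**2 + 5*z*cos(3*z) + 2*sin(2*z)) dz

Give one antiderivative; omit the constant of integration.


Step 1. Rewrite: now ∫(6*z**2) dz + ∫(5*z*cos(3*z)) dz + ∫(2*sin(2*z)) dz.
Step 2. Integrate ∫(5*z*cos(3*z)) dz by parts with u = z, dv = (5*cos(3*z)) dz, so v = 5*sin(3*z)/3: now 5*z*sin(3*z)/3 + ∫(6*z**2) dz + ∫(2*sin(2*z)) dz + ∫(-5*sin(3*z)/3) dz.
Step 3. Evaluate the standard form: now 5*z*sin(3*z)/3 + 5*cos(3*z)/9 + ∫(6*z**2) dz + ∫(2*sin(2*z)) dz.
Step 4. Evaluate the standard form: now 5*z*sin(3*z)/3 - cos(2*z) + 5*cos(3*z)/9 + ∫(6*z**2) dz.
Step 5. Evaluate the standard form: now 2*z**3 + 5*z*sin(3*z)/3 - cos(2*z) + 5*cos(3*z)/9.
Answer: 2*z**3 + 5*z*sin(3*z)/3 - cos(2*z) + 5*cos(3*z)/9.


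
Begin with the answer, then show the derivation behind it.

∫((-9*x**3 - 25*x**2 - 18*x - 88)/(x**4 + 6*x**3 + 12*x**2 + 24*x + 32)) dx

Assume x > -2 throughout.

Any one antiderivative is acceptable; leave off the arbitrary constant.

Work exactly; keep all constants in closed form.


The answer is -5*log(x + 2) - 4*log(x + 4) + 3*atan(x/2)/2.
Step 1. Decompose ∫((-9*x**3 - 25*x**2 - 18*x - 88)/(x**4 + 6*x**3 + 12*x**2 + 24*x + 32)) dx by partial fractions, (-9*x**3 - 25*x**2 - 18*x - 88)/(x**4 + 6*x**3 + 12*x**2 + 24*x + 32) = 3/(x**2 + 4) - 4/(x + 4) - 5/(x + 2): now ∫(-5/(x + 2)) dx + ∫(-4/(x + 4)) dx + ∫(3/(x**2 + 4)) dx.
Step 2. Evaluate the standard form [assuming x > -4]: now -4*log(x + 4) + ∫(-5/(x + 2)) dx + ∫(3/(x**2 + 4)) dx.
Step 3. Evaluate the standard form [assuming x > -2]: now -5*log(x + 2) - 4*log(x + 4) + ∫(3/(x**2 + 4)) dx.
Step 4. Evaluate the standard form: now -5*log(x + 2) - 4*log(x + 4) + 3*atan(x/2)/2.
Answer: -5*log(x + 2) - 4*log(x + 4) + 3*atan(x/2)/2.


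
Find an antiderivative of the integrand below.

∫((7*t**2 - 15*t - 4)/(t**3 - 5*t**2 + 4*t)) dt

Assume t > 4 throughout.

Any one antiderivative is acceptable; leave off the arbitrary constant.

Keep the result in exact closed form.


Answer: -log(t) + 4*log(t - 4) + 4*log(t - 1).


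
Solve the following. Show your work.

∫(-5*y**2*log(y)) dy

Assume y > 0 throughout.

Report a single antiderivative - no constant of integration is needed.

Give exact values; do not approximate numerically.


Step 1. Integrate ∫(-5*y**2*log(y)) dy by parts with u = log(y), dv = (-5*y**2) dy, so v = -5*y**3/3 [assuming y > 0]: now -5*y**3*log(y)/3 + ∫(5*y**2/3) dy.
Step 2. Evaluate the standard form: now -5*y**3*log(y)/3 + 5*y**3/9.
Answer: -5*y**3*log(y)/3 + 5*y**3/9.


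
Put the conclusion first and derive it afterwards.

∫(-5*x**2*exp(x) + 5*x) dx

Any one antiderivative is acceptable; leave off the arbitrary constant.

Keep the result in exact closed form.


The answer is -5*x**2*exp(x) + 5*x**2/2 + 10*x*exp(x) - 10*exp(x).
Step 1. Rewrite: now ∫(5*x) dx + ∫(-5*x**2*exp(x)) dx.
Step 2. Evaluate the standard form: now 5*x**2/2 + ∫(-5*x**2*exp(x)) dx.
Step 3. Integrate ∫(-5*x**2*exp(x)) dx by parts with u = x**2, dv = (-5*exp(x)) dx, so v = -5*exp(x): now -5*x**2*exp(x) + 5*x**2/2 + ∫(10*x*exp(x)) dx.
Step 4. Integrate ∫(10*x*exp(x)) dx by parts with u = x, dv = (10*exp(x)) dx, so v = 10*exp(x): now -5*x**2*exp(x) + 5*x**2/2 + 10*x*exp(x) + ∫(-10*exp(x)) dx.
Step 5. Evaluate the standard form: now -5*x**2*exp(x) + 5*x**2/2 + 10*x*exp(x) - 10*exp(x).
Answer: -5*x**2*exp(x) + 5*x**2/2 + 10*x*exp(x) - 10*exp(x).


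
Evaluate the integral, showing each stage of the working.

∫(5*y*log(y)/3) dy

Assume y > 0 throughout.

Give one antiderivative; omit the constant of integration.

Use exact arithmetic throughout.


Step 1. Integrate ∫(5*y*log(y)/3) dy by parts with u = log(y), dv = (5*y/3) dy, so v = 5*y**2/6 [assuming y > 0]: now 5*y**2*log(y)/6 + ∫(-5*y/6) dy.
Step 2. Evaluate the standard form: now 5*y**2*log(y)/6 - 5*y**2/12.
Answer: 5*y**2*log(y)/6 - 5*y**2/12.


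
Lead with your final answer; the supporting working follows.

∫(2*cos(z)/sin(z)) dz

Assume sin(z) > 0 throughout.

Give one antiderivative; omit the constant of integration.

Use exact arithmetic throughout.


The answer is 2*log(sin(z)).
Step 1. Substitute u = sin(z), turning ∫(2*cos(z)/sin(z)) dz into ∫(2/u) du: now ∫(2/u) du.
Step 2. Evaluate the standard form [assuming u > 0]: now 2*log(u).
Step 3. Substitute back u = sin(z): now 2*log(sin(z)).
Answer: 2*log(sin(z)).


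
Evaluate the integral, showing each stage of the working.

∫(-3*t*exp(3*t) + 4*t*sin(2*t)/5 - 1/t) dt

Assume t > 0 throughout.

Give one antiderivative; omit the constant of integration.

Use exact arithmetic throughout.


Step 1. Rewrite: now ∫(-1/t) dt + ∫(-3*t*exp(3*t)) dt + ∫(4*t*sin(2*t)/5) dt.
Step 2. Integrate ∫(-3*t*exp(3*t)) dt by parts with u = t, dv = (-3*exp(3*t)) dt, so v = -exp(3*t): now -t*exp(3*t) + ∫(-1/t) dt + ∫(4*t*sin(2*t)/5) dt + ∫(exp(3*t)) dt.
Step 3. Evaluate the standard form: now -t*exp(3*t) + exp(3*t)/3 + ∫(-1/t) dt + ∫(4*t*sin(2*t)/5) dt.
Step 4. Evaluate the standard form [assuming t > 0]: now -t*exp(3*t) + exp(3*t)/3 - log(t) + ∫(4*t*sin(2*t)/5) dt.
Step 5. Integrate ∫(4*t*sin(2*t)/5) dt by parts with u = t, dv = (4*sin(2*t)/5) dt, so v = -2*cos(2*t)/5: now -t*exp(3*t) - 2*t*cos(2*t)/5 + exp(3*t)/3 - log(t) + ∫(2*cos(2*t)/5) dt.
Step 6. Evaluate the standard form: now -t*exp(3*t) - 2*t*cos(2*t)/5 + exp(3*t)/3 - log(t) + sin(2*t)/5.
Answer: -t*exp(3*t) - 2*t*cos(2*t)/5 + exp(3*t)/3 - log(t) + sin(2*t)/5.


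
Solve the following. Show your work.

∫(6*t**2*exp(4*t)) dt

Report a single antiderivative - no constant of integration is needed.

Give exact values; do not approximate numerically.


Step 1. Integrate ∫(6*t**2*exp(4*t)) dt by parts with u = t**2, dv = (6*exp(4*t)) dt, so v = 3*exp(4*t)/2: now 3*t**2*exp(4*t)/2 + ∫(-3*t*exp(4*t)) dt.
Step 2. Integrate ∫(-3*t*exp(4*t)) dt by parts with u = t, dv = (-3*exp(4*t)) dt, so v = -3*exp(4*t)/4: now 3*t**2*exp(4*t)/2 - 3*t*exp(4*t)/4 + ∫(3*exp(4*t)/4) dt.
Step 3. Evaluate the standard form: now 3*t**2*exp(4*t)/2 - 3*t*exp(4*t)/4 + 3*exp(4*t)/16.
Answer: 3*t**2*exp(4*t)/2 - 3*t*exp(4*t)/4 + 3*exp(4*t)/16.


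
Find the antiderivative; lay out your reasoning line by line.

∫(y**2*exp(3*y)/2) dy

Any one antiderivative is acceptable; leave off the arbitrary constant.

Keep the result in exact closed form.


Step 1. Integrate ∫(y**2*exp(3*y)/2) dy by parts with u = y**2, dv = (exp(3*y)/2) dy, so v = exp(3*y)/6: now y**2*exp(3*y)/6 + ∫(-y*exp(3*y)/3) dy.
Step 2. Integrate ∫(-y*exp(3*y)/3) dy by parts with u = y, dv = (-exp(3*y)/3) dy, so v = -exp(3*y)/9: now y**2*exp(3*y)/6 - y*exp(3*y)/9 + ∫(exp(3*y)/9) dy.
Step 3. Evaluate the standard form: now y**2*exp(3*y)/6 - y*exp(3*y)/9 + exp(3*y)/27.
Answer: y**2*exp(3*y)/6 - y*exp(3*y)/9 + exp(3*y)/27.


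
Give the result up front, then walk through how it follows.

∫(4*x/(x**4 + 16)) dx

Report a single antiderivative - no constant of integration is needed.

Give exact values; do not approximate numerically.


The answer is atan(x**2/4)/2.
Step 1. Substitute u = x**2, turning ∫(4*x/(x**4 + 16)) dx into ∫(2/(u**2 + 16)) du: now ∫(2/(u**2 + 16)) du.
Step 2. Evaluate the standard form: now atan(u/4)/2.
Step 3. Substitute back u = x**2: now atan(x**2/4)/2.
Answer: atan(x**2/4)/2.


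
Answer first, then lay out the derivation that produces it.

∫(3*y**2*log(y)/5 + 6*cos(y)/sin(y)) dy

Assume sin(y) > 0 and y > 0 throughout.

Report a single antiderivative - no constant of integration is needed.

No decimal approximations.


The answer is y**3*log(y)/5 - y**3/15 + 6*log(sin(y)).
Step 1. Rewrite: now ∫(3*y**2*log(y)/5) dy + ∫(6*cos(y)/sin(y)) dy.
Step 2. Substitute u = sin(y), turning ∫(6*cos(y)/sin(y)) dy into ∫(6/u) du: now ∫(6/u) du + ∫(3*y**2*log(y)/5) dy.
Step 3. Evaluate the standard form [assuming u > 0]: now 6*log(u) + ∫(3*y**2*log(y)/5) dy.
Step 4. Substitute back u = sin(y): now 6*log(sin(y)) + ∫(3*y**2*log(y)/5) dy.
Step 5. Integrate ∫(3*y**2*log(y)/5) dy by parts with u = log(y), dv = (3*y**2/5) dy, so v = y**3/5 [assuming y > 0]: now y**3*log(y)/5 + 6*log(sin(y)) + ∫(-y**2/5) dy.
Step 6. Evaluate the standard form: now y**3*log(y)/5 - y**3/15 + 6*log(sin(y)).
Answer: y**3*log(y)/5 - y**3/15 + 6*log(sin(y)).


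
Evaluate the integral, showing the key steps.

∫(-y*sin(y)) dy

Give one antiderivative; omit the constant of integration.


Step 1. Integrate ∫(-y*sin(y)) dy by parts with u = y, dv = (-sin(y)) dy, so v = cos(y): now y*cos(y) + ∫(-cos(y)) dy.
Step 2. Evaluate the standard form: now y*cos(y) - sin(y).
Answer: y*cos(y) - sin(y).


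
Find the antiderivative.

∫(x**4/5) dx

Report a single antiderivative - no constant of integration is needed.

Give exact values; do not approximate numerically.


Answer: x**5/25.


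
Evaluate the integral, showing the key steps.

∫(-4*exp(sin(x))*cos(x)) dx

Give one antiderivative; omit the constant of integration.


Step 1. Substitute u = sin(x), turning ∫(-4*exp(sin(x))*cos(x)) dx into ∫(-4*exp(u)) du: now ∫(-4*exp(u)) du.
Step 2. Evaluate the standard form: now -4*exp(u).
Step 3. Substitute back u = sin(x): now -4*exp(sin(x)).
Answer: -4*exp(sin(x)).


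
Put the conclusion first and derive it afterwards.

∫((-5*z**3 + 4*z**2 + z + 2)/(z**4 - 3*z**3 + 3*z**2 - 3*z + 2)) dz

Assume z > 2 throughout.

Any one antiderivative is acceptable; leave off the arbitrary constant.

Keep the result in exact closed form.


The answer is -4*log(z - 2) - log(z - 1) - 2*atan(z).
Step 1. Decompose ∫((-5*z**3 + 4*z**2 + z + 2)/(z**4 - 3*z**3 + 3*z**2 - 3*z + 2)) dz by partial fractions, (-5*z**3 + 4*z**2 + z + 2)/(z**4 - 3*z**3 + 3*z**2 - 3*z + 2) = -2/(z**2 + 1) - 1/(z - 1) - 4/(z - 2): now ∫(-4/(z - 2)) dz + ∫(-1/(z - 1)) dz + ∫(-2/(z**2 + 1)) dz.
Step 2. Evaluate the standard form [assuming z > 2]: now -4*log(z - 2) + ∫(-1/(z - 1)) dz + ∫(-2/(z**2 + 1)) dz.
Step 3. Evaluate the standard form [assuming z > 1]: now -4*log(z - 2) - log(z - 1) + ∫(-2/(z**2 + 1)) dz.
Step 4. Evaluate the standard form: now -4*log(z - 2) - log(z - 1) - 2*atan(z).
Answer: -4*log(z - 2) - log(z - 1) - 2*atan(z).


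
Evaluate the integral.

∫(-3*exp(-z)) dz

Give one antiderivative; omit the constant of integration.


Answer: 3*exp(-z).


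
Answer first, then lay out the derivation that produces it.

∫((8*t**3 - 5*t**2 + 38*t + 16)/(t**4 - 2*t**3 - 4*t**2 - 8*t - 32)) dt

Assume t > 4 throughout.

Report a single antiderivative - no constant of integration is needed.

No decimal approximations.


The answer is 5*log(t - 4) + 3*log(t + 2) - 3*atan(t/2)/2.
Step 1. Decompose ∫((8*t**3 - 5*t**2 + 38*t + 16)/(t**4 - 2*t**3 - 4*t**2 - 8*t - 32)) dt by partial fractions, (8*t**3 - 5*t**2 + 38*t + 16)/(t**4 - 2*t**3 - 4*t**2 - 8*t - 32) = -3/(t**2 + 4) + 3/(t + 2) + 5/(t - 4): now ∫(5/(t - 4)) dt + ∫(3/(t + 2)) dt + ∫(-3/(t**2 + 4)) dt.
Step 2. Evaluate the standard form [assuming t > -2]: now 3*log(t + 2) + ∫(5/(t - 4)) dt + ∫(-3/(t**2 + 4)) dt.
Step 3. Evaluate the standard form [assuming t > 4]: now 5*log(t - 4) + 3*log(t + 2) + ∫(-3/(t**2 + 4)) dt.
Step 4. Evaluate the standard form: now 5*log(t - 4) + 3*log(t + 2) - 3*atan(t/2)/2.
Answer: 5*log(t - 4) + 3*log(t + 2) - 3*atan(t/2)/2.


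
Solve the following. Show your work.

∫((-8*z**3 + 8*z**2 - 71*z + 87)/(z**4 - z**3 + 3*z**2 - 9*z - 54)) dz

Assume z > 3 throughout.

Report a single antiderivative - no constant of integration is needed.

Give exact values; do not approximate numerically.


Step 1. Decompose ∫((-8*z**3 + 8*z**2 - 71*z + 87)/(z**4 - z**3 + 3*z**2 - 9*z - 54)) dz by partial fractions, (-8*z**3 + 8*z**2 - 71*z + 87)/(z**4 - z**3 + 3*z**2 - 9*z - 54) = -1/(z**2 + 9) - 5/(z + 2) - 3/(z - 3): now ∫(-3/(z - 3)) dz + ∫(-5/(z + 2)) dz + ∫(-1/(z**2 + 9)) dz.
Step 2. Evaluate the standard form [assuming z > -2]: now -5*log(z + 2) + ∫(-3/(z - 3)) dz + ∫(-1/(z**2 + 9)) dz.
Step 3. Evaluate the standard form [assuming z > 3]: now -3*log(z - 3) - 5*log(z + 2) + ∫(-1/(z**2 + 9)) dz.
Step 4. Evaluate the standard form: now -3*log(z - 3) - 5*log(z + 2) - atan(z/3)/3.
Answer: -3*log(z - 3) - 5*log(z + 2) - atan(z/3)/3.


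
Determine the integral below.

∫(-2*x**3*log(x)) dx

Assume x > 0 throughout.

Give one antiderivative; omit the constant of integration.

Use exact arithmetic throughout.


Answer: -x**4*log(x)/2 + x**4/8.


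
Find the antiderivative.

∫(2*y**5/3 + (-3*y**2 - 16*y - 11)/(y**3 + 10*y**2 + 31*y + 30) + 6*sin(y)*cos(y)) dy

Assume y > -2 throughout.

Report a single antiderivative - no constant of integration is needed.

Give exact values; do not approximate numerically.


Answer: y**6/9 + 3*log(y + 2) - 5*log(y + 3) - log(y + 5) + 3*sin(y)**2.


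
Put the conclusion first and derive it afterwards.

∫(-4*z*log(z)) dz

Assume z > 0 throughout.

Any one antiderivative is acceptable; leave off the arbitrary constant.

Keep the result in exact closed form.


The answer is -2*z**2*log(z) + z**2.
Step 1. Integrate ∫(-4*z*log(z)) dz by parts with u = log(z), dv = (-4*z) dz, so v = -2*z**2 [assuming z > 0]: now -2*z**2*log(z) + ∫(2*z) dz.
Step 2. Evaluate the standard form: now -2*z**2*log(z) + z**2.
Answer: -2*z**2*log(z) + z**2.


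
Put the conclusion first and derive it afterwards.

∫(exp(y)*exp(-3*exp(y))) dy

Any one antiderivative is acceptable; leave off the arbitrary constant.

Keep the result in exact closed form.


The answer is -exp(-3*exp(y))/3.
Step 1. Substitute u = exp(y), turning ∫(exp(y)*exp(-3*exp(y))) dy into ∫(exp(-3*u)) du: now ∫(exp(-3*u)) du.
Step 2. Evaluate the standard form: now -exp(-3*u)/3.
Step 3. Substitute back u = exp(y): now -exp(-3*exp(y))/3.
Answer: -exp(-3*exp(y))/3.


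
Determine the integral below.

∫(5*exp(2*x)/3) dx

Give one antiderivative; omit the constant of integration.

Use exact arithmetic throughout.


Answer: 5*exp(2*x)/6.


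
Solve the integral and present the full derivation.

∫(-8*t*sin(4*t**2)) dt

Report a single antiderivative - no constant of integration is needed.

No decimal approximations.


Step 1. Substitute u = t**2, turning ∫(-8*t*sin(4*t**2)) dt into ∫(-4*sin(4*u)) du: now ∫(-4*sin(4*u)) du.
Step 2. Evaluate the standard form: now cos(4*u).
Step 3. Substitute back u = t**2: now cos(4*t**2).
Answer: cos(4*t**2).


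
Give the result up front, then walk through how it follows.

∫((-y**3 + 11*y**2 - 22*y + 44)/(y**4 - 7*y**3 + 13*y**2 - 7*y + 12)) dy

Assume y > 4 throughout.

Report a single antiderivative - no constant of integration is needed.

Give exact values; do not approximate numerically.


The answer is 4*log(y - 4) - 5*log(y - 3) + 3*atan(y).
Step 1. Decompose ∫((-y**3 + 11*y**2 - 22*y + 44)/(y**4 - 7*y**3 + 13*y**2 - 7*y + 12)) dy by partial fractions, (-y**3 + 11*y**2 - 22*y + 44)/(y**4 - 7*y**3 + 13*y**2 - 7*y + 12) = 3/(y**2 + 1) - 5/(y - 3) + 4/(y - 4): now ∫(4/(y - 4)) dy + ∫(-5/(y - 3)) dy + ∫(3/(y**2 + 1)) dy.
Step 2. Evaluate the standard form [assuming y > 4]: now 4*log(y - 4) + ∫(-5/(y - 3)) dy + ∫(3/(y**2 + 1)) dy.
Step 3. Evaluate the standard form [assuming y > 3]: now 4*log(y - 4) - 5*log(y - 3) + ∫(3/(y**2 + 1)) dy.
Step 4. Evaluate the standard form: now 4*log(y - 4) - 5*log(y - 3) + 3*atan(y).
Answer: 4*log(y - 4) - 5*log(y - 3) + 3*atan(y).
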